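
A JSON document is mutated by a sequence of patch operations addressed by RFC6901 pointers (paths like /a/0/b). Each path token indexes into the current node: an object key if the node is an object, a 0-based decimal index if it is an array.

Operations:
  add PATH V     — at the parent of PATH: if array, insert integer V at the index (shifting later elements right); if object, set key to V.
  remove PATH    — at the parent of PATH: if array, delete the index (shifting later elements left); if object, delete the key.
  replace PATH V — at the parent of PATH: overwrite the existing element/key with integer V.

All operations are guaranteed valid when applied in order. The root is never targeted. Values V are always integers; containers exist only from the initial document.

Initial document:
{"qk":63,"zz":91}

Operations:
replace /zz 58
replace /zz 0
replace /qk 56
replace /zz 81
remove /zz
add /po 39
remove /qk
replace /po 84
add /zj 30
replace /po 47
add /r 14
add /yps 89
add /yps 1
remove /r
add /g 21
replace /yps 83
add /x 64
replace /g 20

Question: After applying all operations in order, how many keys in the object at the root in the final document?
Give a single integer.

Answer: 5

Derivation:
After op 1 (replace /zz 58): {"qk":63,"zz":58}
After op 2 (replace /zz 0): {"qk":63,"zz":0}
After op 3 (replace /qk 56): {"qk":56,"zz":0}
After op 4 (replace /zz 81): {"qk":56,"zz":81}
After op 5 (remove /zz): {"qk":56}
After op 6 (add /po 39): {"po":39,"qk":56}
After op 7 (remove /qk): {"po":39}
After op 8 (replace /po 84): {"po":84}
After op 9 (add /zj 30): {"po":84,"zj":30}
After op 10 (replace /po 47): {"po":47,"zj":30}
After op 11 (add /r 14): {"po":47,"r":14,"zj":30}
After op 12 (add /yps 89): {"po":47,"r":14,"yps":89,"zj":30}
After op 13 (add /yps 1): {"po":47,"r":14,"yps":1,"zj":30}
After op 14 (remove /r): {"po":47,"yps":1,"zj":30}
After op 15 (add /g 21): {"g":21,"po":47,"yps":1,"zj":30}
After op 16 (replace /yps 83): {"g":21,"po":47,"yps":83,"zj":30}
After op 17 (add /x 64): {"g":21,"po":47,"x":64,"yps":83,"zj":30}
After op 18 (replace /g 20): {"g":20,"po":47,"x":64,"yps":83,"zj":30}
Size at the root: 5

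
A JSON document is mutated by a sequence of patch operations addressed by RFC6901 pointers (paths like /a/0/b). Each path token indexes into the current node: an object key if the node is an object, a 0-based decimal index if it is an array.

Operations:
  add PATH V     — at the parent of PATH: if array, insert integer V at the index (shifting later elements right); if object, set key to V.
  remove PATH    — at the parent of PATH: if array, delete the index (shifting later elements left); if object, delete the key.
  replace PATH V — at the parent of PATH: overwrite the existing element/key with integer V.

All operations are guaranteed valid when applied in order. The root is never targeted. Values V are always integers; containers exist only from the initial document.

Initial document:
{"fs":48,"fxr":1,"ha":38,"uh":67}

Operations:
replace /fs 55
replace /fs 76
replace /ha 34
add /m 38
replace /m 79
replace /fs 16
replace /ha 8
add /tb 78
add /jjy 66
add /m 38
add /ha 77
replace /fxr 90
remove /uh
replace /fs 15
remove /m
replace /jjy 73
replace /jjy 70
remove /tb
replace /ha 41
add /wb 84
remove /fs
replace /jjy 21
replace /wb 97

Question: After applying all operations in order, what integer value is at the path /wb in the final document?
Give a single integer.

After op 1 (replace /fs 55): {"fs":55,"fxr":1,"ha":38,"uh":67}
After op 2 (replace /fs 76): {"fs":76,"fxr":1,"ha":38,"uh":67}
After op 3 (replace /ha 34): {"fs":76,"fxr":1,"ha":34,"uh":67}
After op 4 (add /m 38): {"fs":76,"fxr":1,"ha":34,"m":38,"uh":67}
After op 5 (replace /m 79): {"fs":76,"fxr":1,"ha":34,"m":79,"uh":67}
After op 6 (replace /fs 16): {"fs":16,"fxr":1,"ha":34,"m":79,"uh":67}
After op 7 (replace /ha 8): {"fs":16,"fxr":1,"ha":8,"m":79,"uh":67}
After op 8 (add /tb 78): {"fs":16,"fxr":1,"ha":8,"m":79,"tb":78,"uh":67}
After op 9 (add /jjy 66): {"fs":16,"fxr":1,"ha":8,"jjy":66,"m":79,"tb":78,"uh":67}
After op 10 (add /m 38): {"fs":16,"fxr":1,"ha":8,"jjy":66,"m":38,"tb":78,"uh":67}
After op 11 (add /ha 77): {"fs":16,"fxr":1,"ha":77,"jjy":66,"m":38,"tb":78,"uh":67}
After op 12 (replace /fxr 90): {"fs":16,"fxr":90,"ha":77,"jjy":66,"m":38,"tb":78,"uh":67}
After op 13 (remove /uh): {"fs":16,"fxr":90,"ha":77,"jjy":66,"m":38,"tb":78}
After op 14 (replace /fs 15): {"fs":15,"fxr":90,"ha":77,"jjy":66,"m":38,"tb":78}
After op 15 (remove /m): {"fs":15,"fxr":90,"ha":77,"jjy":66,"tb":78}
After op 16 (replace /jjy 73): {"fs":15,"fxr":90,"ha":77,"jjy":73,"tb":78}
After op 17 (replace /jjy 70): {"fs":15,"fxr":90,"ha":77,"jjy":70,"tb":78}
After op 18 (remove /tb): {"fs":15,"fxr":90,"ha":77,"jjy":70}
After op 19 (replace /ha 41): {"fs":15,"fxr":90,"ha":41,"jjy":70}
After op 20 (add /wb 84): {"fs":15,"fxr":90,"ha":41,"jjy":70,"wb":84}
After op 21 (remove /fs): {"fxr":90,"ha":41,"jjy":70,"wb":84}
After op 22 (replace /jjy 21): {"fxr":90,"ha":41,"jjy":21,"wb":84}
After op 23 (replace /wb 97): {"fxr":90,"ha":41,"jjy":21,"wb":97}
Value at /wb: 97

Answer: 97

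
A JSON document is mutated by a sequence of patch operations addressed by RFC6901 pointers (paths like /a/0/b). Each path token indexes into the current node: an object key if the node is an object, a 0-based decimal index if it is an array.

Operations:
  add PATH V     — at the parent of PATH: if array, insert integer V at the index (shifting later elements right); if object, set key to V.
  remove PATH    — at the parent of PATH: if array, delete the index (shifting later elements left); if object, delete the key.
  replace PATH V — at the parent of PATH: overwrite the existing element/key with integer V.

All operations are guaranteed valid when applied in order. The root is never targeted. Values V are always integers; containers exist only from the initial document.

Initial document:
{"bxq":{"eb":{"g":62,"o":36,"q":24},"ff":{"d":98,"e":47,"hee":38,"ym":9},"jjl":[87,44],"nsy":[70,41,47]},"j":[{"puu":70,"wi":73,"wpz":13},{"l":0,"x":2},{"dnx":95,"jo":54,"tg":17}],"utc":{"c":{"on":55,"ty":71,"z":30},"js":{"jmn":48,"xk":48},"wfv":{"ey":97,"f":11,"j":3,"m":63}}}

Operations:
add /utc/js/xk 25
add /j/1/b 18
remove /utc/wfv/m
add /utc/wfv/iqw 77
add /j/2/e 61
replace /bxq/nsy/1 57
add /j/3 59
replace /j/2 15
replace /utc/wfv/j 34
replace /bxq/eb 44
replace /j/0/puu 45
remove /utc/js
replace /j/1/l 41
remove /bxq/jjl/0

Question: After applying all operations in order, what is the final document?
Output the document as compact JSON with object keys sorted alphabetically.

Answer: {"bxq":{"eb":44,"ff":{"d":98,"e":47,"hee":38,"ym":9},"jjl":[44],"nsy":[70,57,47]},"j":[{"puu":45,"wi":73,"wpz":13},{"b":18,"l":41,"x":2},15,59],"utc":{"c":{"on":55,"ty":71,"z":30},"wfv":{"ey":97,"f":11,"iqw":77,"j":34}}}

Derivation:
After op 1 (add /utc/js/xk 25): {"bxq":{"eb":{"g":62,"o":36,"q":24},"ff":{"d":98,"e":47,"hee":38,"ym":9},"jjl":[87,44],"nsy":[70,41,47]},"j":[{"puu":70,"wi":73,"wpz":13},{"l":0,"x":2},{"dnx":95,"jo":54,"tg":17}],"utc":{"c":{"on":55,"ty":71,"z":30},"js":{"jmn":48,"xk":25},"wfv":{"ey":97,"f":11,"j":3,"m":63}}}
After op 2 (add /j/1/b 18): {"bxq":{"eb":{"g":62,"o":36,"q":24},"ff":{"d":98,"e":47,"hee":38,"ym":9},"jjl":[87,44],"nsy":[70,41,47]},"j":[{"puu":70,"wi":73,"wpz":13},{"b":18,"l":0,"x":2},{"dnx":95,"jo":54,"tg":17}],"utc":{"c":{"on":55,"ty":71,"z":30},"js":{"jmn":48,"xk":25},"wfv":{"ey":97,"f":11,"j":3,"m":63}}}
After op 3 (remove /utc/wfv/m): {"bxq":{"eb":{"g":62,"o":36,"q":24},"ff":{"d":98,"e":47,"hee":38,"ym":9},"jjl":[87,44],"nsy":[70,41,47]},"j":[{"puu":70,"wi":73,"wpz":13},{"b":18,"l":0,"x":2},{"dnx":95,"jo":54,"tg":17}],"utc":{"c":{"on":55,"ty":71,"z":30},"js":{"jmn":48,"xk":25},"wfv":{"ey":97,"f":11,"j":3}}}
After op 4 (add /utc/wfv/iqw 77): {"bxq":{"eb":{"g":62,"o":36,"q":24},"ff":{"d":98,"e":47,"hee":38,"ym":9},"jjl":[87,44],"nsy":[70,41,47]},"j":[{"puu":70,"wi":73,"wpz":13},{"b":18,"l":0,"x":2},{"dnx":95,"jo":54,"tg":17}],"utc":{"c":{"on":55,"ty":71,"z":30},"js":{"jmn":48,"xk":25},"wfv":{"ey":97,"f":11,"iqw":77,"j":3}}}
After op 5 (add /j/2/e 61): {"bxq":{"eb":{"g":62,"o":36,"q":24},"ff":{"d":98,"e":47,"hee":38,"ym":9},"jjl":[87,44],"nsy":[70,41,47]},"j":[{"puu":70,"wi":73,"wpz":13},{"b":18,"l":0,"x":2},{"dnx":95,"e":61,"jo":54,"tg":17}],"utc":{"c":{"on":55,"ty":71,"z":30},"js":{"jmn":48,"xk":25},"wfv":{"ey":97,"f":11,"iqw":77,"j":3}}}
After op 6 (replace /bxq/nsy/1 57): {"bxq":{"eb":{"g":62,"o":36,"q":24},"ff":{"d":98,"e":47,"hee":38,"ym":9},"jjl":[87,44],"nsy":[70,57,47]},"j":[{"puu":70,"wi":73,"wpz":13},{"b":18,"l":0,"x":2},{"dnx":95,"e":61,"jo":54,"tg":17}],"utc":{"c":{"on":55,"ty":71,"z":30},"js":{"jmn":48,"xk":25},"wfv":{"ey":97,"f":11,"iqw":77,"j":3}}}
After op 7 (add /j/3 59): {"bxq":{"eb":{"g":62,"o":36,"q":24},"ff":{"d":98,"e":47,"hee":38,"ym":9},"jjl":[87,44],"nsy":[70,57,47]},"j":[{"puu":70,"wi":73,"wpz":13},{"b":18,"l":0,"x":2},{"dnx":95,"e":61,"jo":54,"tg":17},59],"utc":{"c":{"on":55,"ty":71,"z":30},"js":{"jmn":48,"xk":25},"wfv":{"ey":97,"f":11,"iqw":77,"j":3}}}
After op 8 (replace /j/2 15): {"bxq":{"eb":{"g":62,"o":36,"q":24},"ff":{"d":98,"e":47,"hee":38,"ym":9},"jjl":[87,44],"nsy":[70,57,47]},"j":[{"puu":70,"wi":73,"wpz":13},{"b":18,"l":0,"x":2},15,59],"utc":{"c":{"on":55,"ty":71,"z":30},"js":{"jmn":48,"xk":25},"wfv":{"ey":97,"f":11,"iqw":77,"j":3}}}
After op 9 (replace /utc/wfv/j 34): {"bxq":{"eb":{"g":62,"o":36,"q":24},"ff":{"d":98,"e":47,"hee":38,"ym":9},"jjl":[87,44],"nsy":[70,57,47]},"j":[{"puu":70,"wi":73,"wpz":13},{"b":18,"l":0,"x":2},15,59],"utc":{"c":{"on":55,"ty":71,"z":30},"js":{"jmn":48,"xk":25},"wfv":{"ey":97,"f":11,"iqw":77,"j":34}}}
After op 10 (replace /bxq/eb 44): {"bxq":{"eb":44,"ff":{"d":98,"e":47,"hee":38,"ym":9},"jjl":[87,44],"nsy":[70,57,47]},"j":[{"puu":70,"wi":73,"wpz":13},{"b":18,"l":0,"x":2},15,59],"utc":{"c":{"on":55,"ty":71,"z":30},"js":{"jmn":48,"xk":25},"wfv":{"ey":97,"f":11,"iqw":77,"j":34}}}
After op 11 (replace /j/0/puu 45): {"bxq":{"eb":44,"ff":{"d":98,"e":47,"hee":38,"ym":9},"jjl":[87,44],"nsy":[70,57,47]},"j":[{"puu":45,"wi":73,"wpz":13},{"b":18,"l":0,"x":2},15,59],"utc":{"c":{"on":55,"ty":71,"z":30},"js":{"jmn":48,"xk":25},"wfv":{"ey":97,"f":11,"iqw":77,"j":34}}}
After op 12 (remove /utc/js): {"bxq":{"eb":44,"ff":{"d":98,"e":47,"hee":38,"ym":9},"jjl":[87,44],"nsy":[70,57,47]},"j":[{"puu":45,"wi":73,"wpz":13},{"b":18,"l":0,"x":2},15,59],"utc":{"c":{"on":55,"ty":71,"z":30},"wfv":{"ey":97,"f":11,"iqw":77,"j":34}}}
After op 13 (replace /j/1/l 41): {"bxq":{"eb":44,"ff":{"d":98,"e":47,"hee":38,"ym":9},"jjl":[87,44],"nsy":[70,57,47]},"j":[{"puu":45,"wi":73,"wpz":13},{"b":18,"l":41,"x":2},15,59],"utc":{"c":{"on":55,"ty":71,"z":30},"wfv":{"ey":97,"f":11,"iqw":77,"j":34}}}
After op 14 (remove /bxq/jjl/0): {"bxq":{"eb":44,"ff":{"d":98,"e":47,"hee":38,"ym":9},"jjl":[44],"nsy":[70,57,47]},"j":[{"puu":45,"wi":73,"wpz":13},{"b":18,"l":41,"x":2},15,59],"utc":{"c":{"on":55,"ty":71,"z":30},"wfv":{"ey":97,"f":11,"iqw":77,"j":34}}}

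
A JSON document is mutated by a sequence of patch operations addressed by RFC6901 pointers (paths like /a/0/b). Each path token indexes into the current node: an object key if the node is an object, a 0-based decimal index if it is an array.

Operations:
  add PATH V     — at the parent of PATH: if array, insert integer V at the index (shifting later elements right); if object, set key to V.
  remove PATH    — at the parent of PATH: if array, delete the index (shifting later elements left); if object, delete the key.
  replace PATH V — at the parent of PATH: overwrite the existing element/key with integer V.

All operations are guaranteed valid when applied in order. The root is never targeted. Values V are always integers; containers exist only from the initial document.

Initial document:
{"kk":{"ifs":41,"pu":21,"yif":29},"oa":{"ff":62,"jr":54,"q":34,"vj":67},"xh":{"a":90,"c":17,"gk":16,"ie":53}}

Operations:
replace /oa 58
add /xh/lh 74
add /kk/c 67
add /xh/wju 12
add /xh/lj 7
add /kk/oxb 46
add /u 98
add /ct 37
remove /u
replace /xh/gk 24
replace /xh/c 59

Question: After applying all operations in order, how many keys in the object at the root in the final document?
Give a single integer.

Answer: 4

Derivation:
After op 1 (replace /oa 58): {"kk":{"ifs":41,"pu":21,"yif":29},"oa":58,"xh":{"a":90,"c":17,"gk":16,"ie":53}}
After op 2 (add /xh/lh 74): {"kk":{"ifs":41,"pu":21,"yif":29},"oa":58,"xh":{"a":90,"c":17,"gk":16,"ie":53,"lh":74}}
After op 3 (add /kk/c 67): {"kk":{"c":67,"ifs":41,"pu":21,"yif":29},"oa":58,"xh":{"a":90,"c":17,"gk":16,"ie":53,"lh":74}}
After op 4 (add /xh/wju 12): {"kk":{"c":67,"ifs":41,"pu":21,"yif":29},"oa":58,"xh":{"a":90,"c":17,"gk":16,"ie":53,"lh":74,"wju":12}}
After op 5 (add /xh/lj 7): {"kk":{"c":67,"ifs":41,"pu":21,"yif":29},"oa":58,"xh":{"a":90,"c":17,"gk":16,"ie":53,"lh":74,"lj":7,"wju":12}}
After op 6 (add /kk/oxb 46): {"kk":{"c":67,"ifs":41,"oxb":46,"pu":21,"yif":29},"oa":58,"xh":{"a":90,"c":17,"gk":16,"ie":53,"lh":74,"lj":7,"wju":12}}
After op 7 (add /u 98): {"kk":{"c":67,"ifs":41,"oxb":46,"pu":21,"yif":29},"oa":58,"u":98,"xh":{"a":90,"c":17,"gk":16,"ie":53,"lh":74,"lj":7,"wju":12}}
After op 8 (add /ct 37): {"ct":37,"kk":{"c":67,"ifs":41,"oxb":46,"pu":21,"yif":29},"oa":58,"u":98,"xh":{"a":90,"c":17,"gk":16,"ie":53,"lh":74,"lj":7,"wju":12}}
After op 9 (remove /u): {"ct":37,"kk":{"c":67,"ifs":41,"oxb":46,"pu":21,"yif":29},"oa":58,"xh":{"a":90,"c":17,"gk":16,"ie":53,"lh":74,"lj":7,"wju":12}}
After op 10 (replace /xh/gk 24): {"ct":37,"kk":{"c":67,"ifs":41,"oxb":46,"pu":21,"yif":29},"oa":58,"xh":{"a":90,"c":17,"gk":24,"ie":53,"lh":74,"lj":7,"wju":12}}
After op 11 (replace /xh/c 59): {"ct":37,"kk":{"c":67,"ifs":41,"oxb":46,"pu":21,"yif":29},"oa":58,"xh":{"a":90,"c":59,"gk":24,"ie":53,"lh":74,"lj":7,"wju":12}}
Size at the root: 4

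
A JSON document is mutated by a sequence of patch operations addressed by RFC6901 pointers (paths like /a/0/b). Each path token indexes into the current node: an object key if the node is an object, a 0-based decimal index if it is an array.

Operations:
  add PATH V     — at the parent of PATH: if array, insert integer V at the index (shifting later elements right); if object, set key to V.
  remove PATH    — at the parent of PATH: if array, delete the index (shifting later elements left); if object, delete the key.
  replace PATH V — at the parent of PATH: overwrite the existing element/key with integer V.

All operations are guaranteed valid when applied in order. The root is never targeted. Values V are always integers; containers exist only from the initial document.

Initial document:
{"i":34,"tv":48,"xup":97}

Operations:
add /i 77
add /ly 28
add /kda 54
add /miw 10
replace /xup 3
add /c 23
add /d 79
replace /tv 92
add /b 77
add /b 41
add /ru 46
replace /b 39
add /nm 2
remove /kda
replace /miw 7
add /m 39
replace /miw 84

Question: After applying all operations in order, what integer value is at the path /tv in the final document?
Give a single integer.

Answer: 92

Derivation:
After op 1 (add /i 77): {"i":77,"tv":48,"xup":97}
After op 2 (add /ly 28): {"i":77,"ly":28,"tv":48,"xup":97}
After op 3 (add /kda 54): {"i":77,"kda":54,"ly":28,"tv":48,"xup":97}
After op 4 (add /miw 10): {"i":77,"kda":54,"ly":28,"miw":10,"tv":48,"xup":97}
After op 5 (replace /xup 3): {"i":77,"kda":54,"ly":28,"miw":10,"tv":48,"xup":3}
After op 6 (add /c 23): {"c":23,"i":77,"kda":54,"ly":28,"miw":10,"tv":48,"xup":3}
After op 7 (add /d 79): {"c":23,"d":79,"i":77,"kda":54,"ly":28,"miw":10,"tv":48,"xup":3}
After op 8 (replace /tv 92): {"c":23,"d":79,"i":77,"kda":54,"ly":28,"miw":10,"tv":92,"xup":3}
After op 9 (add /b 77): {"b":77,"c":23,"d":79,"i":77,"kda":54,"ly":28,"miw":10,"tv":92,"xup":3}
After op 10 (add /b 41): {"b":41,"c":23,"d":79,"i":77,"kda":54,"ly":28,"miw":10,"tv":92,"xup":3}
After op 11 (add /ru 46): {"b":41,"c":23,"d":79,"i":77,"kda":54,"ly":28,"miw":10,"ru":46,"tv":92,"xup":3}
After op 12 (replace /b 39): {"b":39,"c":23,"d":79,"i":77,"kda":54,"ly":28,"miw":10,"ru":46,"tv":92,"xup":3}
After op 13 (add /nm 2): {"b":39,"c":23,"d":79,"i":77,"kda":54,"ly":28,"miw":10,"nm":2,"ru":46,"tv":92,"xup":3}
After op 14 (remove /kda): {"b":39,"c":23,"d":79,"i":77,"ly":28,"miw":10,"nm":2,"ru":46,"tv":92,"xup":3}
After op 15 (replace /miw 7): {"b":39,"c":23,"d":79,"i":77,"ly":28,"miw":7,"nm":2,"ru":46,"tv":92,"xup":3}
After op 16 (add /m 39): {"b":39,"c":23,"d":79,"i":77,"ly":28,"m":39,"miw":7,"nm":2,"ru":46,"tv":92,"xup":3}
After op 17 (replace /miw 84): {"b":39,"c":23,"d":79,"i":77,"ly":28,"m":39,"miw":84,"nm":2,"ru":46,"tv":92,"xup":3}
Value at /tv: 92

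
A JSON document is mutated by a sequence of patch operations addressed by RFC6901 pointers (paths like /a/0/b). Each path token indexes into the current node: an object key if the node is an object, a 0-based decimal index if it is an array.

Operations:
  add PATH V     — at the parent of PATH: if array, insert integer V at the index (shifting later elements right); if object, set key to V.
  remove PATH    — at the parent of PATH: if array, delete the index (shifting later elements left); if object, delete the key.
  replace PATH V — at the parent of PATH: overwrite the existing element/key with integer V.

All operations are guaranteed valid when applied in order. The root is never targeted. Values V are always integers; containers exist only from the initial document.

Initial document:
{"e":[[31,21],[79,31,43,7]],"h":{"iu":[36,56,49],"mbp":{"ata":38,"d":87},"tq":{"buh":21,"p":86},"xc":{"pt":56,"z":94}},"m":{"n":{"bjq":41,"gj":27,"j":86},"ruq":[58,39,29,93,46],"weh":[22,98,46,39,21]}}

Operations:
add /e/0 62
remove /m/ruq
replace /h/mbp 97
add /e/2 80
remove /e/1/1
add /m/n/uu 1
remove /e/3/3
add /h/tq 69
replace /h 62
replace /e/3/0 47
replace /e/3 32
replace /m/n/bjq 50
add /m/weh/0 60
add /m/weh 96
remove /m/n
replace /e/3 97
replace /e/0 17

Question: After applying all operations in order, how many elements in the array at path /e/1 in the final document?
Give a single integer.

Answer: 1

Derivation:
After op 1 (add /e/0 62): {"e":[62,[31,21],[79,31,43,7]],"h":{"iu":[36,56,49],"mbp":{"ata":38,"d":87},"tq":{"buh":21,"p":86},"xc":{"pt":56,"z":94}},"m":{"n":{"bjq":41,"gj":27,"j":86},"ruq":[58,39,29,93,46],"weh":[22,98,46,39,21]}}
After op 2 (remove /m/ruq): {"e":[62,[31,21],[79,31,43,7]],"h":{"iu":[36,56,49],"mbp":{"ata":38,"d":87},"tq":{"buh":21,"p":86},"xc":{"pt":56,"z":94}},"m":{"n":{"bjq":41,"gj":27,"j":86},"weh":[22,98,46,39,21]}}
After op 3 (replace /h/mbp 97): {"e":[62,[31,21],[79,31,43,7]],"h":{"iu":[36,56,49],"mbp":97,"tq":{"buh":21,"p":86},"xc":{"pt":56,"z":94}},"m":{"n":{"bjq":41,"gj":27,"j":86},"weh":[22,98,46,39,21]}}
After op 4 (add /e/2 80): {"e":[62,[31,21],80,[79,31,43,7]],"h":{"iu":[36,56,49],"mbp":97,"tq":{"buh":21,"p":86},"xc":{"pt":56,"z":94}},"m":{"n":{"bjq":41,"gj":27,"j":86},"weh":[22,98,46,39,21]}}
After op 5 (remove /e/1/1): {"e":[62,[31],80,[79,31,43,7]],"h":{"iu":[36,56,49],"mbp":97,"tq":{"buh":21,"p":86},"xc":{"pt":56,"z":94}},"m":{"n":{"bjq":41,"gj":27,"j":86},"weh":[22,98,46,39,21]}}
After op 6 (add /m/n/uu 1): {"e":[62,[31],80,[79,31,43,7]],"h":{"iu":[36,56,49],"mbp":97,"tq":{"buh":21,"p":86},"xc":{"pt":56,"z":94}},"m":{"n":{"bjq":41,"gj":27,"j":86,"uu":1},"weh":[22,98,46,39,21]}}
After op 7 (remove /e/3/3): {"e":[62,[31],80,[79,31,43]],"h":{"iu":[36,56,49],"mbp":97,"tq":{"buh":21,"p":86},"xc":{"pt":56,"z":94}},"m":{"n":{"bjq":41,"gj":27,"j":86,"uu":1},"weh":[22,98,46,39,21]}}
After op 8 (add /h/tq 69): {"e":[62,[31],80,[79,31,43]],"h":{"iu":[36,56,49],"mbp":97,"tq":69,"xc":{"pt":56,"z":94}},"m":{"n":{"bjq":41,"gj":27,"j":86,"uu":1},"weh":[22,98,46,39,21]}}
After op 9 (replace /h 62): {"e":[62,[31],80,[79,31,43]],"h":62,"m":{"n":{"bjq":41,"gj":27,"j":86,"uu":1},"weh":[22,98,46,39,21]}}
After op 10 (replace /e/3/0 47): {"e":[62,[31],80,[47,31,43]],"h":62,"m":{"n":{"bjq":41,"gj":27,"j":86,"uu":1},"weh":[22,98,46,39,21]}}
After op 11 (replace /e/3 32): {"e":[62,[31],80,32],"h":62,"m":{"n":{"bjq":41,"gj":27,"j":86,"uu":1},"weh":[22,98,46,39,21]}}
After op 12 (replace /m/n/bjq 50): {"e":[62,[31],80,32],"h":62,"m":{"n":{"bjq":50,"gj":27,"j":86,"uu":1},"weh":[22,98,46,39,21]}}
After op 13 (add /m/weh/0 60): {"e":[62,[31],80,32],"h":62,"m":{"n":{"bjq":50,"gj":27,"j":86,"uu":1},"weh":[60,22,98,46,39,21]}}
After op 14 (add /m/weh 96): {"e":[62,[31],80,32],"h":62,"m":{"n":{"bjq":50,"gj":27,"j":86,"uu":1},"weh":96}}
After op 15 (remove /m/n): {"e":[62,[31],80,32],"h":62,"m":{"weh":96}}
After op 16 (replace /e/3 97): {"e":[62,[31],80,97],"h":62,"m":{"weh":96}}
After op 17 (replace /e/0 17): {"e":[17,[31],80,97],"h":62,"m":{"weh":96}}
Size at path /e/1: 1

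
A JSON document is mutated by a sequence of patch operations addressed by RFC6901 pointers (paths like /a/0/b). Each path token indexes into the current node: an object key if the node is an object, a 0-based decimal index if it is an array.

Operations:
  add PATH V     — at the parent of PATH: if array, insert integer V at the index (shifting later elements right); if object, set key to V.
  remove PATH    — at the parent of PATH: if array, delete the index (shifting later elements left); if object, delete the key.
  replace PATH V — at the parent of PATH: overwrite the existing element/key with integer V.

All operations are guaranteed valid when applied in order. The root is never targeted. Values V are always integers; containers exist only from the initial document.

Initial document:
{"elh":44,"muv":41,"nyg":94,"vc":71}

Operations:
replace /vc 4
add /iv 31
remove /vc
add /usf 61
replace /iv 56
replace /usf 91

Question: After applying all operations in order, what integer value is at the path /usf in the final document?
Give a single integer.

Answer: 91

Derivation:
After op 1 (replace /vc 4): {"elh":44,"muv":41,"nyg":94,"vc":4}
After op 2 (add /iv 31): {"elh":44,"iv":31,"muv":41,"nyg":94,"vc":4}
After op 3 (remove /vc): {"elh":44,"iv":31,"muv":41,"nyg":94}
After op 4 (add /usf 61): {"elh":44,"iv":31,"muv":41,"nyg":94,"usf":61}
After op 5 (replace /iv 56): {"elh":44,"iv":56,"muv":41,"nyg":94,"usf":61}
After op 6 (replace /usf 91): {"elh":44,"iv":56,"muv":41,"nyg":94,"usf":91}
Value at /usf: 91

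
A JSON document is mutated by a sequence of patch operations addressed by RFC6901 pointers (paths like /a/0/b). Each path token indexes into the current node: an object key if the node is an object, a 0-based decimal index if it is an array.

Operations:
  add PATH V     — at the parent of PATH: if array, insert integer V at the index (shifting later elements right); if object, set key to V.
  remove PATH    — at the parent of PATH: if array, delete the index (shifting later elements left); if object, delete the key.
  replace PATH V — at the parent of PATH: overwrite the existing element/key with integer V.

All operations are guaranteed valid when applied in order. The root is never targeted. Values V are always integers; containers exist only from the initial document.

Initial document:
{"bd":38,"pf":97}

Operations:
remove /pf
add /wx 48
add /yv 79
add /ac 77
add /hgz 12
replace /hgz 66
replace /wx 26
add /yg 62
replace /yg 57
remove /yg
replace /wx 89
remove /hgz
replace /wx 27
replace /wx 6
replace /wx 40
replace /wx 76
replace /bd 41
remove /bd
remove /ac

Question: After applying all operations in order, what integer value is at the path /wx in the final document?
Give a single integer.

Answer: 76

Derivation:
After op 1 (remove /pf): {"bd":38}
After op 2 (add /wx 48): {"bd":38,"wx":48}
After op 3 (add /yv 79): {"bd":38,"wx":48,"yv":79}
After op 4 (add /ac 77): {"ac":77,"bd":38,"wx":48,"yv":79}
After op 5 (add /hgz 12): {"ac":77,"bd":38,"hgz":12,"wx":48,"yv":79}
After op 6 (replace /hgz 66): {"ac":77,"bd":38,"hgz":66,"wx":48,"yv":79}
After op 7 (replace /wx 26): {"ac":77,"bd":38,"hgz":66,"wx":26,"yv":79}
After op 8 (add /yg 62): {"ac":77,"bd":38,"hgz":66,"wx":26,"yg":62,"yv":79}
After op 9 (replace /yg 57): {"ac":77,"bd":38,"hgz":66,"wx":26,"yg":57,"yv":79}
After op 10 (remove /yg): {"ac":77,"bd":38,"hgz":66,"wx":26,"yv":79}
After op 11 (replace /wx 89): {"ac":77,"bd":38,"hgz":66,"wx":89,"yv":79}
After op 12 (remove /hgz): {"ac":77,"bd":38,"wx":89,"yv":79}
After op 13 (replace /wx 27): {"ac":77,"bd":38,"wx":27,"yv":79}
After op 14 (replace /wx 6): {"ac":77,"bd":38,"wx":6,"yv":79}
After op 15 (replace /wx 40): {"ac":77,"bd":38,"wx":40,"yv":79}
After op 16 (replace /wx 76): {"ac":77,"bd":38,"wx":76,"yv":79}
After op 17 (replace /bd 41): {"ac":77,"bd":41,"wx":76,"yv":79}
After op 18 (remove /bd): {"ac":77,"wx":76,"yv":79}
After op 19 (remove /ac): {"wx":76,"yv":79}
Value at /wx: 76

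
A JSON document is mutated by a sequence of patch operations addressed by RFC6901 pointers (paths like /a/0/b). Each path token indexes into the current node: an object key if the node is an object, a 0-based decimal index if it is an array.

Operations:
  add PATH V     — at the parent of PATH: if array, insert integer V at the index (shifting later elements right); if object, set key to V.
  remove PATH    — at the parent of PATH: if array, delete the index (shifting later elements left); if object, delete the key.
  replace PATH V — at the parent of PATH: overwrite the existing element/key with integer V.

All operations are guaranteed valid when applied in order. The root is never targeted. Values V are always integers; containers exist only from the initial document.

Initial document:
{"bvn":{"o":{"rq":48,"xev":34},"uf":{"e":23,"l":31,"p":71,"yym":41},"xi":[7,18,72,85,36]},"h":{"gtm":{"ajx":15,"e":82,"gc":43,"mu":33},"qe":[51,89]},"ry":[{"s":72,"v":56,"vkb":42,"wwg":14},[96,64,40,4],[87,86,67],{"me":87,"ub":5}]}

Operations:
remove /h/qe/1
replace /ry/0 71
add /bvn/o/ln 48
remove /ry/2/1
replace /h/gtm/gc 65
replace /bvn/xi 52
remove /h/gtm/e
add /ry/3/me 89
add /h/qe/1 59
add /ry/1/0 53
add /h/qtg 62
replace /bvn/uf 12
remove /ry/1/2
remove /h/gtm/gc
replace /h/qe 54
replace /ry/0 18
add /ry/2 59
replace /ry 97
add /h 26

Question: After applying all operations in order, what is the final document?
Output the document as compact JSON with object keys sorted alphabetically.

After op 1 (remove /h/qe/1): {"bvn":{"o":{"rq":48,"xev":34},"uf":{"e":23,"l":31,"p":71,"yym":41},"xi":[7,18,72,85,36]},"h":{"gtm":{"ajx":15,"e":82,"gc":43,"mu":33},"qe":[51]},"ry":[{"s":72,"v":56,"vkb":42,"wwg":14},[96,64,40,4],[87,86,67],{"me":87,"ub":5}]}
After op 2 (replace /ry/0 71): {"bvn":{"o":{"rq":48,"xev":34},"uf":{"e":23,"l":31,"p":71,"yym":41},"xi":[7,18,72,85,36]},"h":{"gtm":{"ajx":15,"e":82,"gc":43,"mu":33},"qe":[51]},"ry":[71,[96,64,40,4],[87,86,67],{"me":87,"ub":5}]}
After op 3 (add /bvn/o/ln 48): {"bvn":{"o":{"ln":48,"rq":48,"xev":34},"uf":{"e":23,"l":31,"p":71,"yym":41},"xi":[7,18,72,85,36]},"h":{"gtm":{"ajx":15,"e":82,"gc":43,"mu":33},"qe":[51]},"ry":[71,[96,64,40,4],[87,86,67],{"me":87,"ub":5}]}
After op 4 (remove /ry/2/1): {"bvn":{"o":{"ln":48,"rq":48,"xev":34},"uf":{"e":23,"l":31,"p":71,"yym":41},"xi":[7,18,72,85,36]},"h":{"gtm":{"ajx":15,"e":82,"gc":43,"mu":33},"qe":[51]},"ry":[71,[96,64,40,4],[87,67],{"me":87,"ub":5}]}
After op 5 (replace /h/gtm/gc 65): {"bvn":{"o":{"ln":48,"rq":48,"xev":34},"uf":{"e":23,"l":31,"p":71,"yym":41},"xi":[7,18,72,85,36]},"h":{"gtm":{"ajx":15,"e":82,"gc":65,"mu":33},"qe":[51]},"ry":[71,[96,64,40,4],[87,67],{"me":87,"ub":5}]}
After op 6 (replace /bvn/xi 52): {"bvn":{"o":{"ln":48,"rq":48,"xev":34},"uf":{"e":23,"l":31,"p":71,"yym":41},"xi":52},"h":{"gtm":{"ajx":15,"e":82,"gc":65,"mu":33},"qe":[51]},"ry":[71,[96,64,40,4],[87,67],{"me":87,"ub":5}]}
After op 7 (remove /h/gtm/e): {"bvn":{"o":{"ln":48,"rq":48,"xev":34},"uf":{"e":23,"l":31,"p":71,"yym":41},"xi":52},"h":{"gtm":{"ajx":15,"gc":65,"mu":33},"qe":[51]},"ry":[71,[96,64,40,4],[87,67],{"me":87,"ub":5}]}
After op 8 (add /ry/3/me 89): {"bvn":{"o":{"ln":48,"rq":48,"xev":34},"uf":{"e":23,"l":31,"p":71,"yym":41},"xi":52},"h":{"gtm":{"ajx":15,"gc":65,"mu":33},"qe":[51]},"ry":[71,[96,64,40,4],[87,67],{"me":89,"ub":5}]}
After op 9 (add /h/qe/1 59): {"bvn":{"o":{"ln":48,"rq":48,"xev":34},"uf":{"e":23,"l":31,"p":71,"yym":41},"xi":52},"h":{"gtm":{"ajx":15,"gc":65,"mu":33},"qe":[51,59]},"ry":[71,[96,64,40,4],[87,67],{"me":89,"ub":5}]}
After op 10 (add /ry/1/0 53): {"bvn":{"o":{"ln":48,"rq":48,"xev":34},"uf":{"e":23,"l":31,"p":71,"yym":41},"xi":52},"h":{"gtm":{"ajx":15,"gc":65,"mu":33},"qe":[51,59]},"ry":[71,[53,96,64,40,4],[87,67],{"me":89,"ub":5}]}
After op 11 (add /h/qtg 62): {"bvn":{"o":{"ln":48,"rq":48,"xev":34},"uf":{"e":23,"l":31,"p":71,"yym":41},"xi":52},"h":{"gtm":{"ajx":15,"gc":65,"mu":33},"qe":[51,59],"qtg":62},"ry":[71,[53,96,64,40,4],[87,67],{"me":89,"ub":5}]}
After op 12 (replace /bvn/uf 12): {"bvn":{"o":{"ln":48,"rq":48,"xev":34},"uf":12,"xi":52},"h":{"gtm":{"ajx":15,"gc":65,"mu":33},"qe":[51,59],"qtg":62},"ry":[71,[53,96,64,40,4],[87,67],{"me":89,"ub":5}]}
After op 13 (remove /ry/1/2): {"bvn":{"o":{"ln":48,"rq":48,"xev":34},"uf":12,"xi":52},"h":{"gtm":{"ajx":15,"gc":65,"mu":33},"qe":[51,59],"qtg":62},"ry":[71,[53,96,40,4],[87,67],{"me":89,"ub":5}]}
After op 14 (remove /h/gtm/gc): {"bvn":{"o":{"ln":48,"rq":48,"xev":34},"uf":12,"xi":52},"h":{"gtm":{"ajx":15,"mu":33},"qe":[51,59],"qtg":62},"ry":[71,[53,96,40,4],[87,67],{"me":89,"ub":5}]}
After op 15 (replace /h/qe 54): {"bvn":{"o":{"ln":48,"rq":48,"xev":34},"uf":12,"xi":52},"h":{"gtm":{"ajx":15,"mu":33},"qe":54,"qtg":62},"ry":[71,[53,96,40,4],[87,67],{"me":89,"ub":5}]}
After op 16 (replace /ry/0 18): {"bvn":{"o":{"ln":48,"rq":48,"xev":34},"uf":12,"xi":52},"h":{"gtm":{"ajx":15,"mu":33},"qe":54,"qtg":62},"ry":[18,[53,96,40,4],[87,67],{"me":89,"ub":5}]}
After op 17 (add /ry/2 59): {"bvn":{"o":{"ln":48,"rq":48,"xev":34},"uf":12,"xi":52},"h":{"gtm":{"ajx":15,"mu":33},"qe":54,"qtg":62},"ry":[18,[53,96,40,4],59,[87,67],{"me":89,"ub":5}]}
After op 18 (replace /ry 97): {"bvn":{"o":{"ln":48,"rq":48,"xev":34},"uf":12,"xi":52},"h":{"gtm":{"ajx":15,"mu":33},"qe":54,"qtg":62},"ry":97}
After op 19 (add /h 26): {"bvn":{"o":{"ln":48,"rq":48,"xev":34},"uf":12,"xi":52},"h":26,"ry":97}

Answer: {"bvn":{"o":{"ln":48,"rq":48,"xev":34},"uf":12,"xi":52},"h":26,"ry":97}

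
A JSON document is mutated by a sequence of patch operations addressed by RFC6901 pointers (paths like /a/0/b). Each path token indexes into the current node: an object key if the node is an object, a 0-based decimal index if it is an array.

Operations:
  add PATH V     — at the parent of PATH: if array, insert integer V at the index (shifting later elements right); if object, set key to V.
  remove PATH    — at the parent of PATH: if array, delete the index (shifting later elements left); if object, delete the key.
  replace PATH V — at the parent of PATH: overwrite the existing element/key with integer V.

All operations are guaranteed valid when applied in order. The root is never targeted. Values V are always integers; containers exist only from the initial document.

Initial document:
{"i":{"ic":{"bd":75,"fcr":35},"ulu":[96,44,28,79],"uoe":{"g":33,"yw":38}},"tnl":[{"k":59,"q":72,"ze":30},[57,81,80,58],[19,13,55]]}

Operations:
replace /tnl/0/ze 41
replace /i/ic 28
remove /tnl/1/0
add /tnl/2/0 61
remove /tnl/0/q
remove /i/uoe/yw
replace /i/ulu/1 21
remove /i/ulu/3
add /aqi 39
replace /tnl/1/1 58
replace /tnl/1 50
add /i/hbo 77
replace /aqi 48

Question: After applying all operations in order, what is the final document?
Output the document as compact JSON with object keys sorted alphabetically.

Answer: {"aqi":48,"i":{"hbo":77,"ic":28,"ulu":[96,21,28],"uoe":{"g":33}},"tnl":[{"k":59,"ze":41},50,[61,19,13,55]]}

Derivation:
After op 1 (replace /tnl/0/ze 41): {"i":{"ic":{"bd":75,"fcr":35},"ulu":[96,44,28,79],"uoe":{"g":33,"yw":38}},"tnl":[{"k":59,"q":72,"ze":41},[57,81,80,58],[19,13,55]]}
After op 2 (replace /i/ic 28): {"i":{"ic":28,"ulu":[96,44,28,79],"uoe":{"g":33,"yw":38}},"tnl":[{"k":59,"q":72,"ze":41},[57,81,80,58],[19,13,55]]}
After op 3 (remove /tnl/1/0): {"i":{"ic":28,"ulu":[96,44,28,79],"uoe":{"g":33,"yw":38}},"tnl":[{"k":59,"q":72,"ze":41},[81,80,58],[19,13,55]]}
After op 4 (add /tnl/2/0 61): {"i":{"ic":28,"ulu":[96,44,28,79],"uoe":{"g":33,"yw":38}},"tnl":[{"k":59,"q":72,"ze":41},[81,80,58],[61,19,13,55]]}
After op 5 (remove /tnl/0/q): {"i":{"ic":28,"ulu":[96,44,28,79],"uoe":{"g":33,"yw":38}},"tnl":[{"k":59,"ze":41},[81,80,58],[61,19,13,55]]}
After op 6 (remove /i/uoe/yw): {"i":{"ic":28,"ulu":[96,44,28,79],"uoe":{"g":33}},"tnl":[{"k":59,"ze":41},[81,80,58],[61,19,13,55]]}
After op 7 (replace /i/ulu/1 21): {"i":{"ic":28,"ulu":[96,21,28,79],"uoe":{"g":33}},"tnl":[{"k":59,"ze":41},[81,80,58],[61,19,13,55]]}
After op 8 (remove /i/ulu/3): {"i":{"ic":28,"ulu":[96,21,28],"uoe":{"g":33}},"tnl":[{"k":59,"ze":41},[81,80,58],[61,19,13,55]]}
After op 9 (add /aqi 39): {"aqi":39,"i":{"ic":28,"ulu":[96,21,28],"uoe":{"g":33}},"tnl":[{"k":59,"ze":41},[81,80,58],[61,19,13,55]]}
After op 10 (replace /tnl/1/1 58): {"aqi":39,"i":{"ic":28,"ulu":[96,21,28],"uoe":{"g":33}},"tnl":[{"k":59,"ze":41},[81,58,58],[61,19,13,55]]}
After op 11 (replace /tnl/1 50): {"aqi":39,"i":{"ic":28,"ulu":[96,21,28],"uoe":{"g":33}},"tnl":[{"k":59,"ze":41},50,[61,19,13,55]]}
After op 12 (add /i/hbo 77): {"aqi":39,"i":{"hbo":77,"ic":28,"ulu":[96,21,28],"uoe":{"g":33}},"tnl":[{"k":59,"ze":41},50,[61,19,13,55]]}
After op 13 (replace /aqi 48): {"aqi":48,"i":{"hbo":77,"ic":28,"ulu":[96,21,28],"uoe":{"g":33}},"tnl":[{"k":59,"ze":41},50,[61,19,13,55]]}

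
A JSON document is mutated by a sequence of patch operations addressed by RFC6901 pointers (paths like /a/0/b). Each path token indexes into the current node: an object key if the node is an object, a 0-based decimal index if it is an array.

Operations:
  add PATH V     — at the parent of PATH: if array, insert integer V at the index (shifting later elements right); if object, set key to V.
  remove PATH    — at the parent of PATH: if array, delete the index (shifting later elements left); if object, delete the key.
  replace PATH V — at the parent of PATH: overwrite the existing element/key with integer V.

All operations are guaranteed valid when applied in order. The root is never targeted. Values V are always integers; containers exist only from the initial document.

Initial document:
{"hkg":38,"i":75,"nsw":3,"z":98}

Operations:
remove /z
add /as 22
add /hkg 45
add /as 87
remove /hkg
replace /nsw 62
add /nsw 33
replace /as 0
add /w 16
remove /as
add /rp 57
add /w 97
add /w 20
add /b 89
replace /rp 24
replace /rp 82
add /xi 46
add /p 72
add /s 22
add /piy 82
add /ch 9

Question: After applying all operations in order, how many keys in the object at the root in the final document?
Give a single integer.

Answer: 10

Derivation:
After op 1 (remove /z): {"hkg":38,"i":75,"nsw":3}
After op 2 (add /as 22): {"as":22,"hkg":38,"i":75,"nsw":3}
After op 3 (add /hkg 45): {"as":22,"hkg":45,"i":75,"nsw":3}
After op 4 (add /as 87): {"as":87,"hkg":45,"i":75,"nsw":3}
After op 5 (remove /hkg): {"as":87,"i":75,"nsw":3}
After op 6 (replace /nsw 62): {"as":87,"i":75,"nsw":62}
After op 7 (add /nsw 33): {"as":87,"i":75,"nsw":33}
After op 8 (replace /as 0): {"as":0,"i":75,"nsw":33}
After op 9 (add /w 16): {"as":0,"i":75,"nsw":33,"w":16}
After op 10 (remove /as): {"i":75,"nsw":33,"w":16}
After op 11 (add /rp 57): {"i":75,"nsw":33,"rp":57,"w":16}
After op 12 (add /w 97): {"i":75,"nsw":33,"rp":57,"w":97}
After op 13 (add /w 20): {"i":75,"nsw":33,"rp":57,"w":20}
After op 14 (add /b 89): {"b":89,"i":75,"nsw":33,"rp":57,"w":20}
After op 15 (replace /rp 24): {"b":89,"i":75,"nsw":33,"rp":24,"w":20}
After op 16 (replace /rp 82): {"b":89,"i":75,"nsw":33,"rp":82,"w":20}
After op 17 (add /xi 46): {"b":89,"i":75,"nsw":33,"rp":82,"w":20,"xi":46}
After op 18 (add /p 72): {"b":89,"i":75,"nsw":33,"p":72,"rp":82,"w":20,"xi":46}
After op 19 (add /s 22): {"b":89,"i":75,"nsw":33,"p":72,"rp":82,"s":22,"w":20,"xi":46}
After op 20 (add /piy 82): {"b":89,"i":75,"nsw":33,"p":72,"piy":82,"rp":82,"s":22,"w":20,"xi":46}
After op 21 (add /ch 9): {"b":89,"ch":9,"i":75,"nsw":33,"p":72,"piy":82,"rp":82,"s":22,"w":20,"xi":46}
Size at the root: 10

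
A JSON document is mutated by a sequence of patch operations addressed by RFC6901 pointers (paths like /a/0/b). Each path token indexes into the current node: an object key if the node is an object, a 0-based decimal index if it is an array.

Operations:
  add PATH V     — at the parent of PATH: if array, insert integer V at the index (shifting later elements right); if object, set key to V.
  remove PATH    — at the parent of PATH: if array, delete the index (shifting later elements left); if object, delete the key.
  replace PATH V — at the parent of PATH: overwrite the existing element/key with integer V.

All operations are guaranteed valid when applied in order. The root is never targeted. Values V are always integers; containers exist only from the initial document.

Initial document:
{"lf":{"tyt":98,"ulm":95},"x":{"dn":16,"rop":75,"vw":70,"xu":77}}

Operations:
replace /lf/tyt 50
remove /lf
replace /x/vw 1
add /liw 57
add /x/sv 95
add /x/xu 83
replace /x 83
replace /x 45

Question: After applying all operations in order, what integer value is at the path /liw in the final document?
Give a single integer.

After op 1 (replace /lf/tyt 50): {"lf":{"tyt":50,"ulm":95},"x":{"dn":16,"rop":75,"vw":70,"xu":77}}
After op 2 (remove /lf): {"x":{"dn":16,"rop":75,"vw":70,"xu":77}}
After op 3 (replace /x/vw 1): {"x":{"dn":16,"rop":75,"vw":1,"xu":77}}
After op 4 (add /liw 57): {"liw":57,"x":{"dn":16,"rop":75,"vw":1,"xu":77}}
After op 5 (add /x/sv 95): {"liw":57,"x":{"dn":16,"rop":75,"sv":95,"vw":1,"xu":77}}
After op 6 (add /x/xu 83): {"liw":57,"x":{"dn":16,"rop":75,"sv":95,"vw":1,"xu":83}}
After op 7 (replace /x 83): {"liw":57,"x":83}
After op 8 (replace /x 45): {"liw":57,"x":45}
Value at /liw: 57

Answer: 57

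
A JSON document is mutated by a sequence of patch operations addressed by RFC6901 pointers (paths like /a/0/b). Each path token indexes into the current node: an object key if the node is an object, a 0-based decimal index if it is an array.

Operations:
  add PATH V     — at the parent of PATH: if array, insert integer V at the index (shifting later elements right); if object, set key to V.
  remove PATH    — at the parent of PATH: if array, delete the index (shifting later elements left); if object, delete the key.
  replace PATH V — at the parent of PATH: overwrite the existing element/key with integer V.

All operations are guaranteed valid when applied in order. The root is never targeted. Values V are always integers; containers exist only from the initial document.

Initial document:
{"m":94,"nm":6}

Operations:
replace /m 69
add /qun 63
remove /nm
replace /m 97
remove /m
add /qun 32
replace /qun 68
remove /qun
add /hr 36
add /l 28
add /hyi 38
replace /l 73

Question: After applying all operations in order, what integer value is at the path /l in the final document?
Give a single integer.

After op 1 (replace /m 69): {"m":69,"nm":6}
After op 2 (add /qun 63): {"m":69,"nm":6,"qun":63}
After op 3 (remove /nm): {"m":69,"qun":63}
After op 4 (replace /m 97): {"m":97,"qun":63}
After op 5 (remove /m): {"qun":63}
After op 6 (add /qun 32): {"qun":32}
After op 7 (replace /qun 68): {"qun":68}
After op 8 (remove /qun): {}
After op 9 (add /hr 36): {"hr":36}
After op 10 (add /l 28): {"hr":36,"l":28}
After op 11 (add /hyi 38): {"hr":36,"hyi":38,"l":28}
After op 12 (replace /l 73): {"hr":36,"hyi":38,"l":73}
Value at /l: 73

Answer: 73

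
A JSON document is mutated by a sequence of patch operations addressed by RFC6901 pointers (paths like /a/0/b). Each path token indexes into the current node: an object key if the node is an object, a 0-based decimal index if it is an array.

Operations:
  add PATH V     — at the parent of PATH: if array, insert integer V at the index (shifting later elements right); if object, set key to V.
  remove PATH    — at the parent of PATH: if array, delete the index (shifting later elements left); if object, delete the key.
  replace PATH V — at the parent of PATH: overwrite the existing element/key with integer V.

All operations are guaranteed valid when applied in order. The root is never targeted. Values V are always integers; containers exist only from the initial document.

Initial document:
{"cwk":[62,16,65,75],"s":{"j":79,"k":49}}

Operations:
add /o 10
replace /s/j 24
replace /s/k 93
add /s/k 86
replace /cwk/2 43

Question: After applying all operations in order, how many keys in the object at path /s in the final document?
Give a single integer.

After op 1 (add /o 10): {"cwk":[62,16,65,75],"o":10,"s":{"j":79,"k":49}}
After op 2 (replace /s/j 24): {"cwk":[62,16,65,75],"o":10,"s":{"j":24,"k":49}}
After op 3 (replace /s/k 93): {"cwk":[62,16,65,75],"o":10,"s":{"j":24,"k":93}}
After op 4 (add /s/k 86): {"cwk":[62,16,65,75],"o":10,"s":{"j":24,"k":86}}
After op 5 (replace /cwk/2 43): {"cwk":[62,16,43,75],"o":10,"s":{"j":24,"k":86}}
Size at path /s: 2

Answer: 2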